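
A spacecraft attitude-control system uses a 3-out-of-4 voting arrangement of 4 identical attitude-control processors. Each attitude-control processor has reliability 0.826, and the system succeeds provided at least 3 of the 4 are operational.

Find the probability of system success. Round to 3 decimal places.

0.858

R = Σ_{i=3}^{4} C(4,i) p^i (1−p)^{4−i} with p = 0.826
C(4,3)·0.826^3·0.174^1 = 0.39224
C(4,4)·0.826^4·0.174^0 = 0.46550
Sum = 0.858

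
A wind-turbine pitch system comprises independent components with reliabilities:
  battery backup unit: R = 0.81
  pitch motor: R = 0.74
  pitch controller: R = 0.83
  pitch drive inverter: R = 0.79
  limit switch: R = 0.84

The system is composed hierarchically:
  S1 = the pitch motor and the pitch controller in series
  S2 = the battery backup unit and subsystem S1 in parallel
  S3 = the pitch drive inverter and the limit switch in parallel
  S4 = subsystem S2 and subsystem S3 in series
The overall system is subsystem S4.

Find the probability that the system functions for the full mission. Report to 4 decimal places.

Series (pitch motor and pitch controller): 0.740000 × 0.830000 = 0.614200
Parallel (battery backup unit and [0.614200]): 1 − (1 − 0.810000)(1 − 0.614200) = 0.926698
Parallel (pitch drive inverter and limit switch): 1 − (1 − 0.790000)(1 − 0.840000) = 0.966400
Series ([0.926698] and [0.966400]): 0.926698 × 0.966400 = 0.8956

0.8956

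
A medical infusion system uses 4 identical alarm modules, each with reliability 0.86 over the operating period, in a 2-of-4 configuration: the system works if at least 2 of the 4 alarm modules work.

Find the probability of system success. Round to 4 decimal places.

0.9902

R = Σ_{i=2}^{4} C(4,i) p^i (1−p)^{4−i} with p = 0.86
C(4,2)·0.86^2·0.14^2 = 0.086977
C(4,3)·0.86^3·0.14^1 = 0.356191
C(4,4)·0.86^4·0.14^0 = 0.547008
Sum = 0.9902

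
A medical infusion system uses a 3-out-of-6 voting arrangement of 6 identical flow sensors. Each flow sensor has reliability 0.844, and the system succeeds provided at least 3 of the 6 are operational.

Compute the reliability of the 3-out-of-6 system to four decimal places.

R = Σ_{i=3}^{6} C(6,i) p^i (1−p)^{6−i} with p = 0.844
C(6,3)·0.844^3·0.156^3 = 0.045649
C(6,4)·0.844^4·0.156^2 = 0.185230
C(6,5)·0.844^5·0.156^1 = 0.400856
C(6,6)·0.844^6·0.156^0 = 0.361455
Sum = 0.9932

0.9932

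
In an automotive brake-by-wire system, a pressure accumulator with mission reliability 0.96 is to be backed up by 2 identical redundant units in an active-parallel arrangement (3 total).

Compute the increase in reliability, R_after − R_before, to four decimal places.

0.0399

R_before = 0.96
R_after = 1 − (1 − 0.96)^3 = 0.9999
ΔR = 0.9999 − 0.96 = 0.0399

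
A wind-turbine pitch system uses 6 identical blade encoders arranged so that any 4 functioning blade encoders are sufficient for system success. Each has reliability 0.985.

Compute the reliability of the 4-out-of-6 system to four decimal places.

0.9999

R = Σ_{i=4}^{6} C(6,i) p^i (1−p)^{6−i} with p = 0.985
C(6,4)·0.985^4·0.015^2 = 0.003177
C(6,5)·0.985^5·0.015^1 = 0.083449
C(6,6)·0.985^6·0.015^0 = 0.913308
Sum = 0.9999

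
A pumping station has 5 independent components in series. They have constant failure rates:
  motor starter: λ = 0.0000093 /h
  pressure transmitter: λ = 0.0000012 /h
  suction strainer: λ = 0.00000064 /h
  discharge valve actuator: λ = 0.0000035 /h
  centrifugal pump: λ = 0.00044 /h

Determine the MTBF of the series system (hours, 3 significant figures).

Series of exponential components: λ_sys = Σ λ_i
λ_sys = 0.0000093 + 0.0000012 + 0.00000064 + 0.0000035 + 0.00044 = 4.5464e-04 /h
MTBF = 1 / λ_sys = 2200 h

2200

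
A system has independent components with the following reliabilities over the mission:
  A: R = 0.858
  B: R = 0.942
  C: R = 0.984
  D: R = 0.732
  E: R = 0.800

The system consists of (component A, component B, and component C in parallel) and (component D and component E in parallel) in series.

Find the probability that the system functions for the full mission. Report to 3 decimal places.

0.946

Parallel (A, B, and C): 1 − (1 − 0.85800)(1 − 0.94200)(1 − 0.98400) = 0.99987
Parallel (D and E): 1 − (1 − 0.73200)(1 − 0.80000) = 0.94640
Series ([0.99987] and [0.94640]): 0.99987 × 0.94640 = 0.946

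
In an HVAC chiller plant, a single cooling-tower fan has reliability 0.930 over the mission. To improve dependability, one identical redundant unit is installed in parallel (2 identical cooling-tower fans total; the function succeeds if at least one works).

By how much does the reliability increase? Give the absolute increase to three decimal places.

0.065

R_before = 0.930
R_after = 1 − (1 − 0.930)^2 = 0.995
ΔR = 0.995 − 0.930 = 0.065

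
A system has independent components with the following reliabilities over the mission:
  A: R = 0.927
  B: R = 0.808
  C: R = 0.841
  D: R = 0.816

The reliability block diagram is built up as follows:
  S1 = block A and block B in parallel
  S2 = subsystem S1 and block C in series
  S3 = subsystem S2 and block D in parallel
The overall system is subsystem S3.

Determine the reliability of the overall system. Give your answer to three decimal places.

0.969

Parallel (A and B): 1 − (1 − 0.92700)(1 − 0.80800) = 0.98598
Series ([0.98598] and C): 0.98598 × 0.84100 = 0.82921
Parallel ([0.82921] and D): 1 − (1 − 0.82921)(1 − 0.81600) = 0.969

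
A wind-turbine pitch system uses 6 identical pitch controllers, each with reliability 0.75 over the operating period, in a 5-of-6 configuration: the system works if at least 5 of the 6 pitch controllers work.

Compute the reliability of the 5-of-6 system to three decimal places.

0.534

R = Σ_{i=5}^{6} C(6,i) p^i (1−p)^{6−i} with p = 0.75
C(6,5)·0.75^5·0.25^1 = 0.35596
C(6,6)·0.75^6·0.25^0 = 0.17798
Sum = 0.534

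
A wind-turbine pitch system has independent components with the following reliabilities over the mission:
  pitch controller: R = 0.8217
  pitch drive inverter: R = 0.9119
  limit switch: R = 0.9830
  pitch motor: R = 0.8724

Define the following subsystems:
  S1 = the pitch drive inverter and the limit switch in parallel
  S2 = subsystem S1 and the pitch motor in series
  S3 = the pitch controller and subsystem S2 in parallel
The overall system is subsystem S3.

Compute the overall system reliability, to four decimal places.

0.9770

Parallel (pitch drive inverter and limit switch): 1 − (1 − 0.911900)(1 − 0.983000) = 0.998502
Series ([0.998502] and pitch motor): 0.998502 × 0.872400 = 0.871093
Parallel (pitch controller and [0.871093]): 1 − (1 − 0.821700)(1 − 0.871093) = 0.9770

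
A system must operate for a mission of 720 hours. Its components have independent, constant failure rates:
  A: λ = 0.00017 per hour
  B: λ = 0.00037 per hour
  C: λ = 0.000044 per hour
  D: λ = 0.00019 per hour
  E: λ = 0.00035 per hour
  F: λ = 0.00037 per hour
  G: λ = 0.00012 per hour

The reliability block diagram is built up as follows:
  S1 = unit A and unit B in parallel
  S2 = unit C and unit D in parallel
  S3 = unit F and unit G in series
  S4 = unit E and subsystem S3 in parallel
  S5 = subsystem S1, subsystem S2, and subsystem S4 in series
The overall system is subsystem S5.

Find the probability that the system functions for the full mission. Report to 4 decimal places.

0.9050

R(A) = exp(−0.00017 × 720) = 0.884794
R(B) = exp(−0.00037 × 720) = 0.766133
R(C) = exp(−0.000044 × 720) = 0.968817
R(D) = exp(−0.00019 × 720) = 0.872145
R(E) = exp(−0.00035 × 720) = 0.777245
R(F) = exp(−0.00037 × 720) = 0.766133
R(G) = exp(−0.00012 × 720) = 0.917227
Parallel (A and B): 1 − (1 − 0.884794)(1 − 0.766133) = 0.973057
Parallel (C and D): 1 − (1 − 0.968817)(1 − 0.872145) = 0.996013
Series (F and G): 0.766133 × 0.917227 = 0.702718
Parallel (E and [0.702718]): 1 − (1 − 0.777245)(1 − 0.702718) = 0.933779
Series ([0.973057], [0.996013], and [0.933779]): 0.973057 × 0.996013 × 0.933779 = 0.9050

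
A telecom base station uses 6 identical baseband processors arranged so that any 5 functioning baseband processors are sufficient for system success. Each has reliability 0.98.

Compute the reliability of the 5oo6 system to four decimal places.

0.9943

R = Σ_{i=5}^{6} C(6,i) p^i (1−p)^{6−i} with p = 0.98
C(6,5)·0.98^5·0.02^1 = 0.108470
C(6,6)·0.98^6·0.02^0 = 0.885842
Sum = 0.9943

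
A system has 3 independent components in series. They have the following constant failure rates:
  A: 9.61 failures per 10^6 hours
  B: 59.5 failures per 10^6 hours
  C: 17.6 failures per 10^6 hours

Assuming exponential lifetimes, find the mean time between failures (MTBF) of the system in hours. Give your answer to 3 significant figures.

Series of exponential components: λ_sys = Σ λ_i
λ_sys = 0.00000961 + 0.0000595 + 0.0000176 = 8.6710e-05 /h
MTBF = 1 / λ_sys = 11500 h

11500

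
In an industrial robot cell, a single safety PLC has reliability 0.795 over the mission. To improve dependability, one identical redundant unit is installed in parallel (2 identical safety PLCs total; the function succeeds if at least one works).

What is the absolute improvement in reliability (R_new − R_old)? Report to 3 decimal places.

0.163

R_before = 0.795
R_after = 1 − (1 − 0.795)^2 = 0.958
ΔR = 0.958 − 0.795 = 0.163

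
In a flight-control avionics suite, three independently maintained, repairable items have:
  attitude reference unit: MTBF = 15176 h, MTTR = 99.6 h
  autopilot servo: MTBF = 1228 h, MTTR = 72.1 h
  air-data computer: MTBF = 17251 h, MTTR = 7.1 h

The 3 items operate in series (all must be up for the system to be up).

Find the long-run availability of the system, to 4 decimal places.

A(attitude reference unit) = MTBF/(MTBF+MTTR) = 15176/(15176+99.6) = 0.993480
A(autopilot servo) = MTBF/(MTBF+MTTR) = 1228/(1228+72.1) = 0.944543
A(air-data computer) = MTBF/(MTBF+MTTR) = 17251/(17251+7.1) = 0.999589
Series availability: 0.993480 × 0.944543 × 0.999589 = 0.9380

0.9380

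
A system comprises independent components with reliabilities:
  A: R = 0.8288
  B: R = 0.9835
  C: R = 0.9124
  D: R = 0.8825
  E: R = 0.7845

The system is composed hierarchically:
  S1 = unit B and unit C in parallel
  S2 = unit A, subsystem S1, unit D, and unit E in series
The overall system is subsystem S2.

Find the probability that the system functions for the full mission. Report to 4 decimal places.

Parallel (B and C): 1 − (1 − 0.983500)(1 − 0.912400) = 0.998555
Series (A, [0.998555], D, and E): 0.828800 × 0.998555 × 0.882500 × 0.784500 = 0.5730

0.5730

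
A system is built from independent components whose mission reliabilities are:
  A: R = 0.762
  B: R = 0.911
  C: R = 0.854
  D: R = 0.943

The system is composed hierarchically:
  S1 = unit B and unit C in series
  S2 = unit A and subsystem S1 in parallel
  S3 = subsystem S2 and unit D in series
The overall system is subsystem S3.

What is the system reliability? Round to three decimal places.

Series (B and C): 0.91100 × 0.85400 = 0.77799
Parallel (A and [0.77799]): 1 − (1 − 0.76200)(1 − 0.77799) = 0.94716
Series ([0.94716] and D): 0.94716 × 0.94300 = 0.893

0.893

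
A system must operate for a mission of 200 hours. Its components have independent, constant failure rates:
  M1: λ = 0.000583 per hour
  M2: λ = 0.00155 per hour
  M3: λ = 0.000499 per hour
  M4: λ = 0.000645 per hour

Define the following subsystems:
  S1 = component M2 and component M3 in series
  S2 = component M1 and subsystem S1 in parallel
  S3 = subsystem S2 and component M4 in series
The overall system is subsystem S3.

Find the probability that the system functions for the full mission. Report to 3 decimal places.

R(M1) = exp(−0.000583 × 200) = 0.88994
R(M2) = exp(−0.00155 × 200) = 0.73345
R(M3) = exp(−0.000499 × 200) = 0.90502
R(M4) = exp(−0.000645 × 200) = 0.87897
Series (M2 and M3): 0.73345 × 0.90502 = 0.66379
Parallel (M1 and [0.66379]): 1 − (1 − 0.88994)(1 − 0.66379) = 0.96300
Series ([0.96300] and M4): 0.96300 × 0.87897 = 0.846

0.846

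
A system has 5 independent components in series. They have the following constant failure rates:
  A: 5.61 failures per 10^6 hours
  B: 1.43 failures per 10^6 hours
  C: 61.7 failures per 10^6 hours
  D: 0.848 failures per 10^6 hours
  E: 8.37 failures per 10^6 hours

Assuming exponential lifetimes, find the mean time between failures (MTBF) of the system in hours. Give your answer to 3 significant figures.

12800

Series of exponential components: λ_sys = Σ λ_i
λ_sys = 0.00000561 + 0.00000143 + 0.0000617 + 0.000000848 + 0.00000837 = 7.7958e-05 /h
MTBF = 1 / λ_sys = 12800 h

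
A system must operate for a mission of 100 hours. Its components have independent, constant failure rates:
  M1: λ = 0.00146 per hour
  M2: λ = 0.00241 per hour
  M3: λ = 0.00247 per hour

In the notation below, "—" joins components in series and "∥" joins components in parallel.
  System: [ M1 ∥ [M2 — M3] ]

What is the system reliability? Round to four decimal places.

0.9475

R(M1) = exp(−0.00146 × 100) = 0.864158
R(M2) = exp(−0.00241 × 100) = 0.785842
R(M3) = exp(−0.00247 × 100) = 0.781141
Series (M2 and M3): 0.785842 × 0.781141 = 0.613853
Parallel (M1 and [0.613853]): 1 − (1 − 0.864158)(1 − 0.613853) = 0.9475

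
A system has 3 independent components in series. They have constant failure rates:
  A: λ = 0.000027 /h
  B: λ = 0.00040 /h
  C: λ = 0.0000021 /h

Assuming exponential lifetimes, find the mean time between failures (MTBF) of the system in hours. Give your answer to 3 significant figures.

Series of exponential components: λ_sys = Σ λ_i
λ_sys = 0.000027 + 0.00040 + 0.0000021 = 4.2910e-04 /h
MTBF = 1 / λ_sys = 2330 h

2330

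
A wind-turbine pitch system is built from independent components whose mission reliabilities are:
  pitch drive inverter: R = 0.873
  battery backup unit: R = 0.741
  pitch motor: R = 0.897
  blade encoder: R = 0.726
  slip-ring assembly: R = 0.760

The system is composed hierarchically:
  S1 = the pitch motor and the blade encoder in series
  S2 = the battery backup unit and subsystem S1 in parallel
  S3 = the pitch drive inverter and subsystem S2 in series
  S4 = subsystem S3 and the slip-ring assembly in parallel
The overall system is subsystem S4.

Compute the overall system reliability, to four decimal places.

Series (pitch motor and blade encoder): 0.897000 × 0.726000 = 0.651222
Parallel (battery backup unit and [0.651222]): 1 − (1 − 0.741000)(1 − 0.651222) = 0.909666
Series (pitch drive inverter and [0.909666]): 0.873000 × 0.909666 = 0.794138
Parallel ([0.794138] and slip-ring assembly): 1 − (1 − 0.794138)(1 − 0.760000) = 0.9506

0.9506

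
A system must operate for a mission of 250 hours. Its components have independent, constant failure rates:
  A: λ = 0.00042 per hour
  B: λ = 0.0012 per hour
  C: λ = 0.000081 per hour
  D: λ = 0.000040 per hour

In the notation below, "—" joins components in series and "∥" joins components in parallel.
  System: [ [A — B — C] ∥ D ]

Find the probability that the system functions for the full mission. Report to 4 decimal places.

R(A) = exp(−0.00042 × 250) = 0.900325
R(B) = exp(−0.0012 × 250) = 0.740818
R(C) = exp(−0.000081 × 250) = 0.979954
R(D) = exp(−0.000040 × 250) = 0.990050
Series (A, B, and C): 0.900325 × 0.740818 × 0.979954 = 0.653607
Parallel ([0.653607] and D): 1 − (1 − 0.653607)(1 − 0.990050) = 0.9966

0.9966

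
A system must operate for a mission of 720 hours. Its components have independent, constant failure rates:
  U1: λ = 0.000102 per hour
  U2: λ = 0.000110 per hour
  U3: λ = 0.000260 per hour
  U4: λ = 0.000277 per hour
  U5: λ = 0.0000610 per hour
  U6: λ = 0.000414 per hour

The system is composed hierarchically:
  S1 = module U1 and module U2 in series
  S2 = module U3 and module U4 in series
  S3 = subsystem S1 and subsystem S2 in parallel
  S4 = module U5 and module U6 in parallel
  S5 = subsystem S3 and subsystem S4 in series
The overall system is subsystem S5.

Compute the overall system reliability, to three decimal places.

0.944

R(U1) = exp(−0.000102 × 720) = 0.92919
R(U2) = exp(−0.000110 × 720) = 0.92386
R(U3) = exp(−0.000260 × 720) = 0.82928
R(U4) = exp(−0.000277 × 720) = 0.81919
R(U5) = exp(−0.0000610 × 720) = 0.95703
R(U6) = exp(−0.000414 × 720) = 0.74224
Series (U1 and U2): 0.92919 × 0.92386 = 0.85844
Series (U3 and U4): 0.82928 × 0.81919 = 0.67934
Parallel ([0.85844] and [0.67934]): 1 − (1 − 0.85844)(1 − 0.67934) = 0.95461
Parallel (U5 and U6): 1 − (1 − 0.95703)(1 − 0.74224) = 0.98892
Series ([0.95461] and [0.98892]): 0.95461 × 0.98892 = 0.944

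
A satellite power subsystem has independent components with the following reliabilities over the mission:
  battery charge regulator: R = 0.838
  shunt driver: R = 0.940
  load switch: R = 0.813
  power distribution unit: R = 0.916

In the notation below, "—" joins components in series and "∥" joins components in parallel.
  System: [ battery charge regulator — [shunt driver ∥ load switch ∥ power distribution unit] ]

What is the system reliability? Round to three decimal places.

0.837

Parallel (shunt driver, load switch, and power distribution unit): 1 − (1 − 0.94000)(1 − 0.81300)(1 − 0.91600) = 0.99906
Series (battery charge regulator and [0.99906]): 0.83800 × 0.99906 = 0.837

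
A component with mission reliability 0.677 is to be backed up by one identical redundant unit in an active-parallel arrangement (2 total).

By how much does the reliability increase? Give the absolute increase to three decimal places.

R_before = 0.677
R_after = 1 − (1 − 0.677)^2 = 0.896
ΔR = 0.896 − 0.677 = 0.219

0.219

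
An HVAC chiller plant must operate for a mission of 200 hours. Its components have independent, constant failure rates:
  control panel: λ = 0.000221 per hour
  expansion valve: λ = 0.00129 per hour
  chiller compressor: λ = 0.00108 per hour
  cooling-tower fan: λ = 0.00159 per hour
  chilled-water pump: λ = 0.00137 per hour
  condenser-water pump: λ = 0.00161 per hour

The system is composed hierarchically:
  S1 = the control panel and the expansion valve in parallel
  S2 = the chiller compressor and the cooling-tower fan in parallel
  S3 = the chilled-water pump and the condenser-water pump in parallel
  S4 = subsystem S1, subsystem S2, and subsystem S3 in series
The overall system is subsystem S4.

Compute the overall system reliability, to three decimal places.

R(control panel) = exp(−0.000221 × 200) = 0.95676
R(expansion valve) = exp(−0.00129 × 200) = 0.77260
R(chiller compressor) = exp(−0.00108 × 200) = 0.80574
R(cooling-tower fan) = exp(−0.00159 × 200) = 0.72760
R(chilled-water pump) = exp(−0.00137 × 200) = 0.76033
R(condenser-water pump) = exp(−0.00161 × 200) = 0.72470
Parallel (control panel and expansion valve): 1 − (1 − 0.95676)(1 − 0.77260) = 0.99017
Parallel (chiller compressor and cooling-tower fan): 1 − (1 − 0.80574)(1 − 0.72760) = 0.94708
Parallel (chilled-water pump and condenser-water pump): 1 − (1 − 0.76033)(1 − 0.72470) = 0.93402
Series ([0.99017], [0.94708], and [0.93402]): 0.99017 × 0.94708 × 0.93402 = 0.876

0.876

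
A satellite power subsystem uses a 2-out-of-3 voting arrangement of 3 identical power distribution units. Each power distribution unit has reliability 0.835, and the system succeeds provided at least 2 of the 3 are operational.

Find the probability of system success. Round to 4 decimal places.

R = Σ_{i=2}^{3} C(3,i) p^i (1−p)^{3−i} with p = 0.835
C(3,2)·0.835^2·0.165^1 = 0.345126
C(3,3)·0.835^3·0.165^0 = 0.582183
Sum = 0.9273

0.9273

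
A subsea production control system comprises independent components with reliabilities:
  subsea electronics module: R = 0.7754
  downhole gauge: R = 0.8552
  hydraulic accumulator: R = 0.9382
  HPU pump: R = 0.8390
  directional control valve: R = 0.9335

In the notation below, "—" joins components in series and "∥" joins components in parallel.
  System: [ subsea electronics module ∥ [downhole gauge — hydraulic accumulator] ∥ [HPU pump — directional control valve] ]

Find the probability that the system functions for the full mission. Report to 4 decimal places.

0.9904

Series (downhole gauge and hydraulic accumulator): 0.855200 × 0.938200 = 0.802349
Series (HPU pump and directional control valve): 0.839000 × 0.933500 = 0.783207
Parallel (subsea electronics module, [0.802349], and [0.783207]): 1 − (1 − 0.775400)(1 − 0.802349)(1 − 0.783207) = 0.9904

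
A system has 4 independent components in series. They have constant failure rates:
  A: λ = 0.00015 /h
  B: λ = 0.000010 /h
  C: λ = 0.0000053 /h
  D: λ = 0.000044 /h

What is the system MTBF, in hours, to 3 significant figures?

4780

Series of exponential components: λ_sys = Σ λ_i
λ_sys = 0.00015 + 0.000010 + 0.0000053 + 0.000044 = 2.0930e-04 /h
MTBF = 1 / λ_sys = 4780 h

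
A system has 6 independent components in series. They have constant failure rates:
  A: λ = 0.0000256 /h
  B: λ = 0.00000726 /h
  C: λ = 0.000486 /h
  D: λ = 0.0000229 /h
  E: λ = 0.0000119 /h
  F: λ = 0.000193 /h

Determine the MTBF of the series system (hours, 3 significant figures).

1340

Series of exponential components: λ_sys = Σ λ_i
λ_sys = 0.0000256 + 0.00000726 + 0.000486 + 0.0000229 + 0.0000119 + 0.000193 = 7.4666e-04 /h
MTBF = 1 / λ_sys = 1340 h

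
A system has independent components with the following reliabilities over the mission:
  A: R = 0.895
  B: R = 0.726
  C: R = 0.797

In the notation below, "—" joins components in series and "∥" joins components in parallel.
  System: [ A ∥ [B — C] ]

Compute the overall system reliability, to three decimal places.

0.956

Series (B and C): 0.72600 × 0.79700 = 0.57862
Parallel (A and [0.57862]): 1 − (1 − 0.89500)(1 − 0.57862) = 0.956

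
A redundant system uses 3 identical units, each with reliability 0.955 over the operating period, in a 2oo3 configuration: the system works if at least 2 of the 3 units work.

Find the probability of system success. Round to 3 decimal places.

R = Σ_{i=2}^{3} C(3,i) p^i (1−p)^{3−i} with p = 0.955
C(3,2)·0.955^2·0.045^1 = 0.12312
C(3,3)·0.955^3·0.045^0 = 0.87098
Sum = 0.994

0.994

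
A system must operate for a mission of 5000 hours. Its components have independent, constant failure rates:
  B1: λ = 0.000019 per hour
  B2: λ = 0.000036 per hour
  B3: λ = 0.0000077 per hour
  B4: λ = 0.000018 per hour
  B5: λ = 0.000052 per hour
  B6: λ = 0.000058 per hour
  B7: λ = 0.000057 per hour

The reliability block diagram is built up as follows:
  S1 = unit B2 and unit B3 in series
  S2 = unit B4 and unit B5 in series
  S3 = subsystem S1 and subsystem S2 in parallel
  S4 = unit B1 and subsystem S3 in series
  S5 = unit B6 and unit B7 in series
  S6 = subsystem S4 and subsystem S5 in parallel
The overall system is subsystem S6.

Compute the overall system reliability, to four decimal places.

R(B1) = exp(−0.000019 × 5000) = 0.909373
R(B2) = exp(−0.000036 × 5000) = 0.835270
R(B3) = exp(−0.0000077 × 5000) = 0.962232
R(B4) = exp(−0.000018 × 5000) = 0.913931
R(B5) = exp(−0.000052 × 5000) = 0.771052
R(B6) = exp(−0.000058 × 5000) = 0.748264
R(B7) = exp(−0.000057 × 5000) = 0.752014
Series (B2 and B3): 0.835270 × 0.962232 = 0.803724
Series (B4 and B5): 0.913931 × 0.771052 = 0.704688
Parallel ([0.803724] and [0.704688]): 1 − (1 − 0.803724)(1 − 0.704688) = 0.942037
Series (B1 and [0.942037]): 0.909373 × 0.942037 = 0.856663
Series (B6 and B7): 0.748264 × 0.752014 = 0.562705
Parallel ([0.856663] and [0.562705]): 1 − (1 − 0.856663)(1 − 0.562705) = 0.9373

0.9373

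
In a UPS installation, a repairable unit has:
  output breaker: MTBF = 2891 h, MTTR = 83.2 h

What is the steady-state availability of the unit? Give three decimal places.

A(output breaker) = MTBF/(MTBF+MTTR) = 2891/(2891+83.2) = 0.972

0.972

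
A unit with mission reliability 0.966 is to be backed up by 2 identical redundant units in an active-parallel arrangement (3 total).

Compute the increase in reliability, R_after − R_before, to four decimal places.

0.0340

R_before = 0.966
R_after = 1 − (1 − 0.966)^3 = 1.0000
ΔR = 1.0000 − 0.966 = 0.0340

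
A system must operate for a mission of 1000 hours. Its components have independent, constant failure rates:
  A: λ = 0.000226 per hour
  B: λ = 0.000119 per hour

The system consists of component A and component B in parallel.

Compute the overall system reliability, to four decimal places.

0.9773

R(A) = exp(−0.000226 × 1000) = 0.797718
R(B) = exp(−0.000119 × 1000) = 0.887808
Parallel (A and B): 1 − (1 − 0.797718)(1 − 0.887808) = 0.9773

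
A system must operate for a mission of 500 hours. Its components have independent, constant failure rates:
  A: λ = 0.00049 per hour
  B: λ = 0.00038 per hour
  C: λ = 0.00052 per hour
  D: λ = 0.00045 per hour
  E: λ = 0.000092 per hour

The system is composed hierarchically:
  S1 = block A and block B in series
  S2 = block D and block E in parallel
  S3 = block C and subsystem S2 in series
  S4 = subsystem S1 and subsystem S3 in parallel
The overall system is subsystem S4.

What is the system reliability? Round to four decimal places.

R(A) = exp(−0.00049 × 500) = 0.782705
R(B) = exp(−0.00038 × 500) = 0.826959
R(C) = exp(−0.00052 × 500) = 0.771052
R(D) = exp(−0.00045 × 500) = 0.798516
R(E) = exp(−0.000092 × 500) = 0.955042
Series (A and B): 0.782705 × 0.826959 = 0.647265
Parallel (D and E): 1 − (1 − 0.798516)(1 − 0.955042) = 0.990942
Series (C and [0.990942]): 0.771052 × 0.990942 = 0.764068
Parallel ([0.647265] and [0.764068]): 1 − (1 − 0.647265)(1 − 0.764068) = 0.9168

0.9168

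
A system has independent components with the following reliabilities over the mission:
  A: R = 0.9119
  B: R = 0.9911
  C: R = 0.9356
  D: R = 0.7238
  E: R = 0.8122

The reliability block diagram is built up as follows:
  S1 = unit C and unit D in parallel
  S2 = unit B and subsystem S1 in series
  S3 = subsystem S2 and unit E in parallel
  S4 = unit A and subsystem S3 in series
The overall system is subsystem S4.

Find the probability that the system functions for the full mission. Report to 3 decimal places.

0.907

Parallel (C and D): 1 − (1 − 0.93560)(1 − 0.72380) = 0.98221
Series (B and [0.98221]): 0.99110 × 0.98221 = 0.97347
Parallel ([0.97347] and E): 1 − (1 − 0.97347)(1 − 0.81220) = 0.99502
Series (A and [0.99502]): 0.91190 × 0.99502 = 0.907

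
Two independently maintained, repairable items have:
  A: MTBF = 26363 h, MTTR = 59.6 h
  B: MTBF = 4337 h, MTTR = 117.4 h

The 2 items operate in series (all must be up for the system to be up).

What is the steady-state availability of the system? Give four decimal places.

0.9714

A(A) = MTBF/(MTBF+MTTR) = 26363/(26363+59.6) = 0.997744
A(B) = MTBF/(MTBF+MTTR) = 4337/(4337+117.4) = 0.973644
Series availability: 0.997744 × 0.973644 = 0.9714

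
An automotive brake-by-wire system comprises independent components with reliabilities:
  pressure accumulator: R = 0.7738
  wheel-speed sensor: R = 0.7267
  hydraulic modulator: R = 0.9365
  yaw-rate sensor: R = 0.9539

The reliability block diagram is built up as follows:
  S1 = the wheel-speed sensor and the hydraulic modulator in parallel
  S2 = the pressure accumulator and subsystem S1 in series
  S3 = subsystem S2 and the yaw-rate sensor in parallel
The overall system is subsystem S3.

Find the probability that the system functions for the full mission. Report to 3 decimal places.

Parallel (wheel-speed sensor and hydraulic modulator): 1 − (1 − 0.72670)(1 − 0.93650) = 0.98265
Series (pressure accumulator and [0.98265]): 0.77380 × 0.98265 = 0.76037
Parallel ([0.76037] and yaw-rate sensor): 1 − (1 − 0.76037)(1 − 0.95390) = 0.989

0.989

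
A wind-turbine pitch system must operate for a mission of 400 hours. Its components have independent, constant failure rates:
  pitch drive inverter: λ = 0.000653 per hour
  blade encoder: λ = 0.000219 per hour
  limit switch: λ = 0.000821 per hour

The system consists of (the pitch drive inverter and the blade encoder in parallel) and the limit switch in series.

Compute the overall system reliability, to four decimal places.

0.7062

R(pitch drive inverter) = exp(−0.000653 × 400) = 0.770127
R(blade encoder) = exp(−0.000219 × 400) = 0.916127
R(limit switch) = exp(−0.000821 × 400) = 0.720075
Parallel (pitch drive inverter and blade encoder): 1 − (1 − 0.770127)(1 − 0.916127) = 0.980720
Series ([0.980720] and limit switch): 0.980720 × 0.720075 = 0.7062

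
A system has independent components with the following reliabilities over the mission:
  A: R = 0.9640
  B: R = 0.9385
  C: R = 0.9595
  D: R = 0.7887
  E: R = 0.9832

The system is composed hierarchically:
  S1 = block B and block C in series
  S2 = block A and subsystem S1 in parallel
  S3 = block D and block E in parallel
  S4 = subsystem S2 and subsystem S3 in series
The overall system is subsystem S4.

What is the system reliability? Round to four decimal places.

Series (B and C): 0.938500 × 0.959500 = 0.900491
Parallel (A and [0.900491]): 1 − (1 − 0.964000)(1 − 0.900491) = 0.996418
Parallel (D and E): 1 − (1 − 0.788700)(1 − 0.983200) = 0.996450
Series ([0.996418] and [0.996450]): 0.996418 × 0.996450 = 0.9929

0.9929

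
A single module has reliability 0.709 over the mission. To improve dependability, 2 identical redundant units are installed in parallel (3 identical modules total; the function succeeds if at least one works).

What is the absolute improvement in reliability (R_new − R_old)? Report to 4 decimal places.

0.2664

R_before = 0.709
R_after = 1 − (1 − 0.709)^3 = 0.9754
ΔR = 0.9754 − 0.709 = 0.2664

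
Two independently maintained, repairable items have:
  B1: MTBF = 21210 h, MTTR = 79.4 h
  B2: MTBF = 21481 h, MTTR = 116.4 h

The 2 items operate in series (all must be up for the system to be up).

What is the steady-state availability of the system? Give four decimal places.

A(B1) = MTBF/(MTBF+MTTR) = 21210/(21210+79.4) = 0.996270
A(B2) = MTBF/(MTBF+MTTR) = 21481/(21481+116.4) = 0.994610
Series availability: 0.996270 × 0.994610 = 0.9909

0.9909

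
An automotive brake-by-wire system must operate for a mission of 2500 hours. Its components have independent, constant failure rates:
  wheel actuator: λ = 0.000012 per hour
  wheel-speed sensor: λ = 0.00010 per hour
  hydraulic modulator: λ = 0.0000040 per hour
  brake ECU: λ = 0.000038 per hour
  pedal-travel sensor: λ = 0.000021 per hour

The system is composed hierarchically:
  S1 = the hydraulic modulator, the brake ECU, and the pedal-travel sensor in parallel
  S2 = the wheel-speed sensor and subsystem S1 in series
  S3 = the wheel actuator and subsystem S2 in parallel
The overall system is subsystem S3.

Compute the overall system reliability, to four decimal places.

0.9935

R(wheel actuator) = exp(−0.000012 × 2500) = 0.970446
R(wheel-speed sensor) = exp(−0.00010 × 2500) = 0.778801
R(hydraulic modulator) = exp(−0.0000040 × 2500) = 0.990050
R(brake ECU) = exp(−0.000038 × 2500) = 0.909373
R(pedal-travel sensor) = exp(−0.000021 × 2500) = 0.948854
Parallel (hydraulic modulator, brake ECU, and pedal-travel sensor): 1 − (1 − 0.990050)(1 − 0.909373)(1 − 0.948854) = 0.999954
Series (wheel-speed sensor and [0.999954]): 0.778801 × 0.999954 = 0.778765
Parallel (wheel actuator and [0.778765]): 1 − (1 − 0.970446)(1 − 0.778765) = 0.9935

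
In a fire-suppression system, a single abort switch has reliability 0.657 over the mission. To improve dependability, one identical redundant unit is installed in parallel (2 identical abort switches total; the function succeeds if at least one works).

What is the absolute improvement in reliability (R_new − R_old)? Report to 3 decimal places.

0.225

R_before = 0.657
R_after = 1 − (1 − 0.657)^2 = 0.882
ΔR = 0.882 − 0.657 = 0.225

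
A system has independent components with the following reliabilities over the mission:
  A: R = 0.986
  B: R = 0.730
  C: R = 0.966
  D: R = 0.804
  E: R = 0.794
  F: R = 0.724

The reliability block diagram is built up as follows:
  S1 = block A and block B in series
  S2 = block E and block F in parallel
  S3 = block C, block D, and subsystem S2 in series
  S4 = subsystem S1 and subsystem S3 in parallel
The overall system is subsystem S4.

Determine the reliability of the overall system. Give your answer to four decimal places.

0.9250

Series (A and B): 0.986000 × 0.730000 = 0.719780
Parallel (E and F): 1 − (1 − 0.794000)(1 − 0.724000) = 0.943144
Series (C, D, and [0.943144]): 0.966000 × 0.804000 × 0.943144 = 0.732506
Parallel ([0.719780] and [0.732506]): 1 − (1 − 0.719780)(1 − 0.732506) = 0.9250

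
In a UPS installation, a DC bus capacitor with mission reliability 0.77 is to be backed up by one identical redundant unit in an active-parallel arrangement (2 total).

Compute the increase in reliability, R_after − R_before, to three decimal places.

R_before = 0.77
R_after = 1 − (1 − 0.77)^2 = 0.947
ΔR = 0.947 − 0.77 = 0.177

0.177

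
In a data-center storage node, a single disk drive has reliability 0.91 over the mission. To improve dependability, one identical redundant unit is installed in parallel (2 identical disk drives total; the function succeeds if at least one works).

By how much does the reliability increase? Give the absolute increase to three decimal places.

0.082

R_before = 0.91
R_after = 1 − (1 − 0.91)^2 = 0.992
ΔR = 0.992 − 0.91 = 0.082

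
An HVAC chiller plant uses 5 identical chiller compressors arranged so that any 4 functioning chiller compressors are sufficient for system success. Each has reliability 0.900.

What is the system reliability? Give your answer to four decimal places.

R = Σ_{i=4}^{5} C(5,i) p^i (1−p)^{5−i} with p = 0.900
C(5,4)·0.900^4·0.100^1 = 0.328050
C(5,5)·0.900^5·0.100^0 = 0.590490
Sum = 0.9185

0.9185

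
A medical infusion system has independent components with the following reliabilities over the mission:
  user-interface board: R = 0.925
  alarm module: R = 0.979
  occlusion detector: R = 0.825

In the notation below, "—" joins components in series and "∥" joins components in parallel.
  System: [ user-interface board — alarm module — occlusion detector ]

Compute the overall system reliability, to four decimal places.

0.7471

Series (user-interface board, alarm module, and occlusion detector): 0.925000 × 0.979000 × 0.825000 = 0.7471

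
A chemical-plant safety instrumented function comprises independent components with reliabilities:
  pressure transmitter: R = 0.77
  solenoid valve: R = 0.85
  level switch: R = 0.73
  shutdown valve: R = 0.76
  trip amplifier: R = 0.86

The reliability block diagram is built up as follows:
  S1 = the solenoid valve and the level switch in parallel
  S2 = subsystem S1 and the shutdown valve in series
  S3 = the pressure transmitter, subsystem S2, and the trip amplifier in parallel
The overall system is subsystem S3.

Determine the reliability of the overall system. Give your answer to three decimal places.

Parallel (solenoid valve and level switch): 1 − (1 − 0.85000)(1 − 0.73000) = 0.95950
Series ([0.95950] and shutdown valve): 0.95950 × 0.76000 = 0.72922
Parallel (pressure transmitter, [0.72922], and trip amplifier): 1 − (1 − 0.77000)(1 − 0.72922)(1 − 0.86000) = 0.991

0.991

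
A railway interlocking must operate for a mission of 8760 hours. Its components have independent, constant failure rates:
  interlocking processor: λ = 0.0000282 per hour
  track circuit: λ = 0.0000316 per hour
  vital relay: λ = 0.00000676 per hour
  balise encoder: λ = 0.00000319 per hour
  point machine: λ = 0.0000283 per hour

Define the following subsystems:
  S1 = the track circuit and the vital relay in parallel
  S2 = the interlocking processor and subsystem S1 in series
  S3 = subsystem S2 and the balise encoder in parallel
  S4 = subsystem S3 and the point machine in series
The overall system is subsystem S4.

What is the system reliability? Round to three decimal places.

0.775

R(interlocking processor) = exp(−0.0000282 × 8760) = 0.78112
R(track circuit) = exp(−0.0000316 × 8760) = 0.75819
R(vital relay) = exp(−0.00000676 × 8760) = 0.94250
R(balise encoder) = exp(−0.00000319 × 8760) = 0.97244
R(point machine) = exp(−0.0000283 × 8760) = 0.78043
Parallel (track circuit and vital relay): 1 − (1 − 0.75819)(1 − 0.94250) = 0.98610
Series (interlocking processor and [0.98610]): 0.78112 × 0.98610 = 0.77026
Parallel ([0.77026] and balise encoder): 1 − (1 − 0.77026)(1 − 0.97244) = 0.99367
Series ([0.99367] and point machine): 0.99367 × 0.78043 = 0.775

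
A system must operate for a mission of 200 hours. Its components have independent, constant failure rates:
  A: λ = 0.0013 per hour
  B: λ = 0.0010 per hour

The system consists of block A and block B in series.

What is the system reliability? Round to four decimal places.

R(A) = exp(−0.0013 × 200) = 0.771052
R(B) = exp(−0.0010 × 200) = 0.818731
Series (A and B): 0.771052 × 0.818731 = 0.6313

0.6313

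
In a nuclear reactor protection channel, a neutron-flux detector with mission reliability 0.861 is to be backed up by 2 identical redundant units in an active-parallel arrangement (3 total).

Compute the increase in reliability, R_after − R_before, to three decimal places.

R_before = 0.861
R_after = 1 − (1 − 0.861)^3 = 0.997
ΔR = 0.997 − 0.861 = 0.136

0.136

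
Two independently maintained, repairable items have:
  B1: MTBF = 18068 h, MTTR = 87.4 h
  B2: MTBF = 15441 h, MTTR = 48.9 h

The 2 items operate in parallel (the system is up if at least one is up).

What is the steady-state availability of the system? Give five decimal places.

A(B1) = MTBF/(MTBF+MTTR) = 18068/(18068+87.4) = 0.995186
A(B2) = MTBF/(MTBF+MTTR) = 15441/(15441+48.9) = 0.996843
Parallel availability: 1 − (1 − 0.995186)(1 − 0.996843) = 0.99998

0.99998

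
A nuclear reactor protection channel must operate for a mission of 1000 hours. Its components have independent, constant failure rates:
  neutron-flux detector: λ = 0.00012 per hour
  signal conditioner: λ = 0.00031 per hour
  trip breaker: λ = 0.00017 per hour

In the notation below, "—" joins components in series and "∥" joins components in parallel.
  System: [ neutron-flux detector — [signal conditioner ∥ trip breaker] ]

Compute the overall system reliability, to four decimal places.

0.8500

R(neutron-flux detector) = exp(−0.00012 × 1000) = 0.886920
R(signal conditioner) = exp(−0.00031 × 1000) = 0.733447
R(trip breaker) = exp(−0.00017 × 1000) = 0.843665
Parallel (signal conditioner and trip breaker): 1 − (1 − 0.733447)(1 − 0.843665) = 0.958328
Series (neutron-flux detector and [0.958328]): 0.886920 × 0.958328 = 0.8500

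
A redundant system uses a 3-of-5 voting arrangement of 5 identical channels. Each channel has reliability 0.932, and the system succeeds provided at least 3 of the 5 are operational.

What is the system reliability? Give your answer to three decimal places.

0.997

R = Σ_{i=3}^{5} C(5,i) p^i (1−p)^{5−i} with p = 0.932
C(5,3)·0.932^3·0.068^2 = 0.03743
C(5,4)·0.932^4·0.068^1 = 0.25653
C(5,5)·0.932^5·0.068^0 = 0.70320
Sum = 0.997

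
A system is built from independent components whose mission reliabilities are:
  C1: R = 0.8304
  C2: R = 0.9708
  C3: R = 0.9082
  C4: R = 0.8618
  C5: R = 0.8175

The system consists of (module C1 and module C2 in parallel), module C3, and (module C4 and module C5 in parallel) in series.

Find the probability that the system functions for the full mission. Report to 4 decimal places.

Parallel (C1 and C2): 1 − (1 − 0.830400)(1 − 0.970800) = 0.995048
Parallel (C4 and C5): 1 − (1 − 0.861800)(1 − 0.817500) = 0.974779
Series ([0.995048], C3, and [0.974779]): 0.995048 × 0.908200 × 0.974779 = 0.8809

0.8809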